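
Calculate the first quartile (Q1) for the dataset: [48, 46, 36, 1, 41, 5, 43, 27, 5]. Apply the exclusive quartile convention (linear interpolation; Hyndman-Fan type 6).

5

Step 1: Sort the data: [1, 5, 5, 27, 36, 41, 43, 46, 48]
Step 2: n = 9
Step 3: Using the exclusive quartile method:
  Q1 = 5
  Q2 (median) = 36
  Q3 = 44.5
  IQR = Q3 - Q1 = 44.5 - 5 = 39.5
Step 4: Q1 = 5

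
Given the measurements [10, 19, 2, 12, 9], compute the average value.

10.4

Step 1: Sum all values: 10 + 19 + 2 + 12 + 9 = 52
Step 2: Count the number of values: n = 5
Step 3: Mean = sum / n = 52 / 5 = 10.4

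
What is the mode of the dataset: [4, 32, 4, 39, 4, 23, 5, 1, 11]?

4

Step 1: Count the frequency of each value:
  1: appears 1 time(s)
  4: appears 3 time(s)
  5: appears 1 time(s)
  11: appears 1 time(s)
  23: appears 1 time(s)
  32: appears 1 time(s)
  39: appears 1 time(s)
Step 2: The value 4 appears most frequently (3 times).
Step 3: Mode = 4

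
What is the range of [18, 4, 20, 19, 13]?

16

Step 1: Identify the maximum value: max = 20
Step 2: Identify the minimum value: min = 4
Step 3: Range = max - min = 20 - 4 = 16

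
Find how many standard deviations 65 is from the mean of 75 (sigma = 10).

-1

Step 1: Recall the z-score formula: z = (x - mu) / sigma
Step 2: Substitute values: z = (65 - 75) / 10
Step 3: z = -10 / 10 = -1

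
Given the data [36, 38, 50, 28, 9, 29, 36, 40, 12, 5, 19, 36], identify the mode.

36

Step 1: Count the frequency of each value:
  5: appears 1 time(s)
  9: appears 1 time(s)
  12: appears 1 time(s)
  19: appears 1 time(s)
  28: appears 1 time(s)
  29: appears 1 time(s)
  36: appears 3 time(s)
  38: appears 1 time(s)
  40: appears 1 time(s)
  50: appears 1 time(s)
Step 2: The value 36 appears most frequently (3 times).
Step 3: Mode = 36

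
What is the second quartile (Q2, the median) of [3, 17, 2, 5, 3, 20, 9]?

5

Step 1: Sort the data: [2, 3, 3, 5, 9, 17, 20]
Step 2: n = 7
Step 3: Q2 is the median. Since n is odd, it is the middle value at position 4: 5
Step 4: Q2 = 5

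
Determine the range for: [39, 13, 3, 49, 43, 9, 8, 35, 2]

47

Step 1: Identify the maximum value: max = 49
Step 2: Identify the minimum value: min = 2
Step 3: Range = max - min = 49 - 2 = 47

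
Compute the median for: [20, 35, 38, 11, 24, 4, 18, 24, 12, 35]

22

Step 1: Sort the data in ascending order: [4, 11, 12, 18, 20, 24, 24, 35, 35, 38]
Step 2: The number of values is n = 10.
Step 3: Since n is even, the median is the average of positions 5 and 6:
  Median = (20 + 24) / 2 = 22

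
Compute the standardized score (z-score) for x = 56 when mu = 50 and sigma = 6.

1

Step 1: Recall the z-score formula: z = (x - mu) / sigma
Step 2: Substitute values: z = (56 - 50) / 6
Step 3: z = 6 / 6 = 1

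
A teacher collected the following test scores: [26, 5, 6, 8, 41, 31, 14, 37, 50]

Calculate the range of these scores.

45

Step 1: Identify the maximum value: max = 50
Step 2: Identify the minimum value: min = 5
Step 3: Range = max - min = 50 - 5 = 45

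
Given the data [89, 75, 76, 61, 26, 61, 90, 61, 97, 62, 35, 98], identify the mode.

61

Step 1: Count the frequency of each value:
  26: appears 1 time(s)
  35: appears 1 time(s)
  61: appears 3 time(s)
  62: appears 1 time(s)
  75: appears 1 time(s)
  76: appears 1 time(s)
  89: appears 1 time(s)
  90: appears 1 time(s)
  97: appears 1 time(s)
  98: appears 1 time(s)
Step 2: The value 61 appears most frequently (3 times).
Step 3: Mode = 61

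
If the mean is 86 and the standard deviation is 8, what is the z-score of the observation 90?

0.5

Step 1: Recall the z-score formula: z = (x - mu) / sigma
Step 2: Substitute values: z = (90 - 86) / 8
Step 3: z = 4 / 8 = 0.5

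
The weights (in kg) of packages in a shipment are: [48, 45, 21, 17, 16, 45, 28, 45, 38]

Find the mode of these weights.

45

Step 1: Count the frequency of each value:
  16: appears 1 time(s)
  17: appears 1 time(s)
  21: appears 1 time(s)
  28: appears 1 time(s)
  38: appears 1 time(s)
  45: appears 3 time(s)
  48: appears 1 time(s)
Step 2: The value 45 appears most frequently (3 times).
Step 3: Mode = 45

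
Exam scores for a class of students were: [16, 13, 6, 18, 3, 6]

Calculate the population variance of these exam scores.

31.5556

Step 1: Compute the mean: (16 + 13 + 6 + 18 + 3 + 6) / 6 = 10.3333
Step 2: Compute squared deviations from the mean:
  (16 - 10.3333)^2 = 32.1111
  (13 - 10.3333)^2 = 7.1111
  (6 - 10.3333)^2 = 18.7778
  (18 - 10.3333)^2 = 58.7778
  (3 - 10.3333)^2 = 53.7778
  (6 - 10.3333)^2 = 18.7778
Step 3: Sum of squared deviations = 189.3333
Step 4: Population variance = 189.3333 / 6 = 31.5556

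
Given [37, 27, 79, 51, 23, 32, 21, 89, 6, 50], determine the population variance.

616.85

Step 1: Compute the mean: (37 + 27 + 79 + 51 + 23 + 32 + 21 + 89 + 6 + 50) / 10 = 41.5
Step 2: Compute squared deviations from the mean:
  (37 - 41.5)^2 = 20.25
  (27 - 41.5)^2 = 210.25
  (79 - 41.5)^2 = 1406.25
  (51 - 41.5)^2 = 90.25
  (23 - 41.5)^2 = 342.25
  (32 - 41.5)^2 = 90.25
  (21 - 41.5)^2 = 420.25
  (89 - 41.5)^2 = 2256.25
  (6 - 41.5)^2 = 1260.25
  (50 - 41.5)^2 = 72.25
Step 3: Sum of squared deviations = 6168.5
Step 4: Population variance = 6168.5 / 10 = 616.85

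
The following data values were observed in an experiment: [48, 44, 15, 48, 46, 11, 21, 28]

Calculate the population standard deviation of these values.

14.6453

Step 1: Compute the mean: 32.625
Step 2: Sum of squared deviations from the mean: 1715.875
Step 3: Population variance = 1715.875 / 8 = 214.4844
Step 4: Standard deviation = sqrt(214.4844) = 14.6453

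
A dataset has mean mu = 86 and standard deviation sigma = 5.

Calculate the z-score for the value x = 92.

1.2

Step 1: Recall the z-score formula: z = (x - mu) / sigma
Step 2: Substitute values: z = (92 - 86) / 5
Step 3: z = 6 / 5 = 1.2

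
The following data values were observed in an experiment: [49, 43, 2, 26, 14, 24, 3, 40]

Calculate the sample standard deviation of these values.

17.9717

Step 1: Compute the mean: 25.125
Step 2: Sum of squared deviations from the mean: 2260.875
Step 3: Sample variance = 2260.875 / 7 = 322.9821
Step 4: Standard deviation = sqrt(322.9821) = 17.9717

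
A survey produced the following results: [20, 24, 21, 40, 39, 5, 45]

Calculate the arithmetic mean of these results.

27.7143

Step 1: Sum all values: 20 + 24 + 21 + 40 + 39 + 5 + 45 = 194
Step 2: Count the number of values: n = 7
Step 3: Mean = sum / n = 194 / 7 = 27.7143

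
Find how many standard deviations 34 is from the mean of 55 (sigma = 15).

-1.4

Step 1: Recall the z-score formula: z = (x - mu) / sigma
Step 2: Substitute values: z = (34 - 55) / 15
Step 3: z = -21 / 15 = -1.4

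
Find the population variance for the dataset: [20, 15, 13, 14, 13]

6.8

Step 1: Compute the mean: (20 + 15 + 13 + 14 + 13) / 5 = 15
Step 2: Compute squared deviations from the mean:
  (20 - 15)^2 = 25
  (15 - 15)^2 = 0
  (13 - 15)^2 = 4
  (14 - 15)^2 = 1
  (13 - 15)^2 = 4
Step 3: Sum of squared deviations = 34
Step 4: Population variance = 34 / 5 = 6.8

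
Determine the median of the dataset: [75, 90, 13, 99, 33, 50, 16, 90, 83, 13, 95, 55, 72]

72

Step 1: Sort the data in ascending order: [13, 13, 16, 33, 50, 55, 72, 75, 83, 90, 90, 95, 99]
Step 2: The number of values is n = 13.
Step 3: Since n is odd, the median is the middle value at position 7: 72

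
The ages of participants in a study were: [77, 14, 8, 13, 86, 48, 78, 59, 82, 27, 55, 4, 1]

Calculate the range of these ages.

85

Step 1: Identify the maximum value: max = 86
Step 2: Identify the minimum value: min = 1
Step 3: Range = max - min = 86 - 1 = 85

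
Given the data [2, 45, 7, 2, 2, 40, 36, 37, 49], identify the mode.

2

Step 1: Count the frequency of each value:
  2: appears 3 time(s)
  7: appears 1 time(s)
  36: appears 1 time(s)
  37: appears 1 time(s)
  40: appears 1 time(s)
  45: appears 1 time(s)
  49: appears 1 time(s)
Step 2: The value 2 appears most frequently (3 times).
Step 3: Mode = 2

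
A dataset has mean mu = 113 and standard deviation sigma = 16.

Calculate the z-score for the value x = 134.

1.3125

Step 1: Recall the z-score formula: z = (x - mu) / sigma
Step 2: Substitute values: z = (134 - 113) / 16
Step 3: z = 21 / 16 = 1.3125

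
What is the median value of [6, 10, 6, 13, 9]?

9

Step 1: Sort the data in ascending order: [6, 6, 9, 10, 13]
Step 2: The number of values is n = 5.
Step 3: Since n is odd, the median is the middle value at position 3: 9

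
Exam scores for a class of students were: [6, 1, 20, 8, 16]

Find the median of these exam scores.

8

Step 1: Sort the data in ascending order: [1, 6, 8, 16, 20]
Step 2: The number of values is n = 5.
Step 3: Since n is odd, the median is the middle value at position 3: 8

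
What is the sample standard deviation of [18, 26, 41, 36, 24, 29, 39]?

8.5021

Step 1: Compute the mean: 30.4286
Step 2: Sum of squared deviations from the mean: 433.7143
Step 3: Sample variance = 433.7143 / 6 = 72.2857
Step 4: Standard deviation = sqrt(72.2857) = 8.5021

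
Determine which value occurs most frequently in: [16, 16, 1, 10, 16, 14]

16

Step 1: Count the frequency of each value:
  1: appears 1 time(s)
  10: appears 1 time(s)
  14: appears 1 time(s)
  16: appears 3 time(s)
Step 2: The value 16 appears most frequently (3 times).
Step 3: Mode = 16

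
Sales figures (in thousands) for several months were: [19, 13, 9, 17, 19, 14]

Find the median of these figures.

15.5

Step 1: Sort the data in ascending order: [9, 13, 14, 17, 19, 19]
Step 2: The number of values is n = 6.
Step 3: Since n is even, the median is the average of positions 3 and 4:
  Median = (14 + 17) / 2 = 15.5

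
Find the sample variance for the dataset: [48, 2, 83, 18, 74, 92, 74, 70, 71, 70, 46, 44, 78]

692.1923

Step 1: Compute the mean: (48 + 2 + 83 + 18 + 74 + 92 + 74 + 70 + 71 + 70 + 46 + 44 + 78) / 13 = 59.2308
Step 2: Compute squared deviations from the mean:
  (48 - 59.2308)^2 = 126.1302
  (2 - 59.2308)^2 = 3275.3609
  (83 - 59.2308)^2 = 564.9763
  (18 - 59.2308)^2 = 1699.9763
  (74 - 59.2308)^2 = 218.1302
  (92 - 59.2308)^2 = 1073.8225
  (74 - 59.2308)^2 = 218.1302
  (70 - 59.2308)^2 = 115.9763
  (71 - 59.2308)^2 = 138.5148
  (70 - 59.2308)^2 = 115.9763
  (46 - 59.2308)^2 = 175.0533
  (44 - 59.2308)^2 = 231.9763
  (78 - 59.2308)^2 = 352.284
Step 3: Sum of squared deviations = 8306.3077
Step 4: Sample variance = 8306.3077 / 12 = 692.1923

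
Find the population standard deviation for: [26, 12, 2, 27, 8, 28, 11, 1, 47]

14.2049

Step 1: Compute the mean: 18
Step 2: Sum of squared deviations from the mean: 1816
Step 3: Population variance = 1816 / 9 = 201.7778
Step 4: Standard deviation = sqrt(201.7778) = 14.2049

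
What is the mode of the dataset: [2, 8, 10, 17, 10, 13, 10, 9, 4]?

10

Step 1: Count the frequency of each value:
  2: appears 1 time(s)
  4: appears 1 time(s)
  8: appears 1 time(s)
  9: appears 1 time(s)
  10: appears 3 time(s)
  13: appears 1 time(s)
  17: appears 1 time(s)
Step 2: The value 10 appears most frequently (3 times).
Step 3: Mode = 10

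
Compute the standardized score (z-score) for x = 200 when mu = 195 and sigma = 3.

1.6667

Step 1: Recall the z-score formula: z = (x - mu) / sigma
Step 2: Substitute values: z = (200 - 195) / 3
Step 3: z = 5 / 3 = 1.6667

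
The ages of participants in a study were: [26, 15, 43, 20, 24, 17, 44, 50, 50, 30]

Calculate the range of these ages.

35

Step 1: Identify the maximum value: max = 50
Step 2: Identify the minimum value: min = 15
Step 3: Range = max - min = 50 - 15 = 35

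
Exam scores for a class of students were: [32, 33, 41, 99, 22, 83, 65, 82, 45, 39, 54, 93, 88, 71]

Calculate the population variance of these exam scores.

612.1071

Step 1: Compute the mean: (32 + 33 + 41 + 99 + 22 + 83 + 65 + 82 + 45 + 39 + 54 + 93 + 88 + 71) / 14 = 60.5
Step 2: Compute squared deviations from the mean:
  (32 - 60.5)^2 = 812.25
  (33 - 60.5)^2 = 756.25
  (41 - 60.5)^2 = 380.25
  (99 - 60.5)^2 = 1482.25
  (22 - 60.5)^2 = 1482.25
  (83 - 60.5)^2 = 506.25
  (65 - 60.5)^2 = 20.25
  (82 - 60.5)^2 = 462.25
  (45 - 60.5)^2 = 240.25
  (39 - 60.5)^2 = 462.25
  (54 - 60.5)^2 = 42.25
  (93 - 60.5)^2 = 1056.25
  (88 - 60.5)^2 = 756.25
  (71 - 60.5)^2 = 110.25
Step 3: Sum of squared deviations = 8569.5
Step 4: Population variance = 8569.5 / 14 = 612.1071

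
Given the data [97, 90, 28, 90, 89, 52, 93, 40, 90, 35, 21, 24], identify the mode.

90

Step 1: Count the frequency of each value:
  21: appears 1 time(s)
  24: appears 1 time(s)
  28: appears 1 time(s)
  35: appears 1 time(s)
  40: appears 1 time(s)
  52: appears 1 time(s)
  89: appears 1 time(s)
  90: appears 3 time(s)
  93: appears 1 time(s)
  97: appears 1 time(s)
Step 2: The value 90 appears most frequently (3 times).
Step 3: Mode = 90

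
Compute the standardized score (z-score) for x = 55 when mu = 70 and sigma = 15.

-1

Step 1: Recall the z-score formula: z = (x - mu) / sigma
Step 2: Substitute values: z = (55 - 70) / 15
Step 3: z = -15 / 15 = -1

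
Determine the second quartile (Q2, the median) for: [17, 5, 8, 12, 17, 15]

13.5

Step 1: Sort the data: [5, 8, 12, 15, 17, 17]
Step 2: n = 6
Step 3: Q2 is the median. Since n is even, it is the average of the values at positions 3 and 4:
  Q2 = (12 + 15) / 2 = 13.5
Step 4: Q2 = 13.5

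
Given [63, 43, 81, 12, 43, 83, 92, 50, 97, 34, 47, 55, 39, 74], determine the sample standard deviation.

24.5089

Step 1: Compute the mean: 58.0714
Step 2: Sum of squared deviations from the mean: 7808.9286
Step 3: Sample variance = 7808.9286 / 13 = 600.6868
Step 4: Standard deviation = sqrt(600.6868) = 24.5089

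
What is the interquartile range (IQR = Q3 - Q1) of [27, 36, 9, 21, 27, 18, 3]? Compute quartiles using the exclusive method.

18

Step 1: Sort the data: [3, 9, 18, 21, 27, 27, 36]
Step 2: n = 7
Step 3: Using the exclusive quartile method:
  Q1 = 9
  Q2 (median) = 21
  Q3 = 27
  IQR = Q3 - Q1 = 27 - 9 = 18
Step 4: IQR = 18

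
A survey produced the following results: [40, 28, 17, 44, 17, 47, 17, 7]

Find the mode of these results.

17

Step 1: Count the frequency of each value:
  7: appears 1 time(s)
  17: appears 3 time(s)
  28: appears 1 time(s)
  40: appears 1 time(s)
  44: appears 1 time(s)
  47: appears 1 time(s)
Step 2: The value 17 appears most frequently (3 times).
Step 3: Mode = 17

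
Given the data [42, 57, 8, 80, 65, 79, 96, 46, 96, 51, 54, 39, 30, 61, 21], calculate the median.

54

Step 1: Sort the data in ascending order: [8, 21, 30, 39, 42, 46, 51, 54, 57, 61, 65, 79, 80, 96, 96]
Step 2: The number of values is n = 15.
Step 3: Since n is odd, the median is the middle value at position 8: 54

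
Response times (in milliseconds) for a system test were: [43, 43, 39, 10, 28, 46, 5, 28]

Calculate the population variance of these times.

213.4375

Step 1: Compute the mean: (43 + 43 + 39 + 10 + 28 + 46 + 5 + 28) / 8 = 30.25
Step 2: Compute squared deviations from the mean:
  (43 - 30.25)^2 = 162.5625
  (43 - 30.25)^2 = 162.5625
  (39 - 30.25)^2 = 76.5625
  (10 - 30.25)^2 = 410.0625
  (28 - 30.25)^2 = 5.0625
  (46 - 30.25)^2 = 248.0625
  (5 - 30.25)^2 = 637.5625
  (28 - 30.25)^2 = 5.0625
Step 3: Sum of squared deviations = 1707.5
Step 4: Population variance = 1707.5 / 8 = 213.4375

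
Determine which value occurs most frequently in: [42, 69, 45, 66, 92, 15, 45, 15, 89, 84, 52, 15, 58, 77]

15

Step 1: Count the frequency of each value:
  15: appears 3 time(s)
  42: appears 1 time(s)
  45: appears 2 time(s)
  52: appears 1 time(s)
  58: appears 1 time(s)
  66: appears 1 time(s)
  69: appears 1 time(s)
  77: appears 1 time(s)
  84: appears 1 time(s)
  89: appears 1 time(s)
  92: appears 1 time(s)
Step 2: The value 15 appears most frequently (3 times).
Step 3: Mode = 15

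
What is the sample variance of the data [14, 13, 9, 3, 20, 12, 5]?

33.1429

Step 1: Compute the mean: (14 + 13 + 9 + 3 + 20 + 12 + 5) / 7 = 10.8571
Step 2: Compute squared deviations from the mean:
  (14 - 10.8571)^2 = 9.8776
  (13 - 10.8571)^2 = 4.5918
  (9 - 10.8571)^2 = 3.449
  (3 - 10.8571)^2 = 61.7347
  (20 - 10.8571)^2 = 83.5918
  (12 - 10.8571)^2 = 1.3061
  (5 - 10.8571)^2 = 34.3061
Step 3: Sum of squared deviations = 198.8571
Step 4: Sample variance = 198.8571 / 6 = 33.1429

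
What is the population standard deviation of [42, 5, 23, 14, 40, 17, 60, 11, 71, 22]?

20.8483

Step 1: Compute the mean: 30.5
Step 2: Sum of squared deviations from the mean: 4346.5
Step 3: Population variance = 4346.5 / 10 = 434.65
Step 4: Standard deviation = sqrt(434.65) = 20.8483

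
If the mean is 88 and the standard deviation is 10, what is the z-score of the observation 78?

-1

Step 1: Recall the z-score formula: z = (x - mu) / sigma
Step 2: Substitute values: z = (78 - 88) / 10
Step 3: z = -10 / 10 = -1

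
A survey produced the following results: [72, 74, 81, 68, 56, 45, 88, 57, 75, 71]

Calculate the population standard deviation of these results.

12.1165

Step 1: Compute the mean: 68.7
Step 2: Sum of squared deviations from the mean: 1468.1
Step 3: Population variance = 1468.1 / 10 = 146.81
Step 4: Standard deviation = sqrt(146.81) = 12.1165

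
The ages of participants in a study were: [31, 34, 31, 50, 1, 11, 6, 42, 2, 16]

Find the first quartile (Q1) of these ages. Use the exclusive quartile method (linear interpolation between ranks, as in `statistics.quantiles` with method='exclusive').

5

Step 1: Sort the data: [1, 2, 6, 11, 16, 31, 31, 34, 42, 50]
Step 2: n = 10
Step 3: Using the exclusive quartile method:
  Q1 = 5
  Q2 (median) = 23.5
  Q3 = 36
  IQR = Q3 - Q1 = 36 - 5 = 31
Step 4: Q1 = 5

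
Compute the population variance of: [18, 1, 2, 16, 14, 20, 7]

51.551

Step 1: Compute the mean: (18 + 1 + 2 + 16 + 14 + 20 + 7) / 7 = 11.1429
Step 2: Compute squared deviations from the mean:
  (18 - 11.1429)^2 = 47.0204
  (1 - 11.1429)^2 = 102.8776
  (2 - 11.1429)^2 = 83.5918
  (16 - 11.1429)^2 = 23.5918
  (14 - 11.1429)^2 = 8.1633
  (20 - 11.1429)^2 = 78.449
  (7 - 11.1429)^2 = 17.1633
Step 3: Sum of squared deviations = 360.8571
Step 4: Population variance = 360.8571 / 7 = 51.551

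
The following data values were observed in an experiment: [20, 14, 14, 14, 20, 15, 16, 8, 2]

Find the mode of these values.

14

Step 1: Count the frequency of each value:
  2: appears 1 time(s)
  8: appears 1 time(s)
  14: appears 3 time(s)
  15: appears 1 time(s)
  16: appears 1 time(s)
  20: appears 2 time(s)
Step 2: The value 14 appears most frequently (3 times).
Step 3: Mode = 14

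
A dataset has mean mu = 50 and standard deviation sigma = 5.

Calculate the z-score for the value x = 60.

2

Step 1: Recall the z-score formula: z = (x - mu) / sigma
Step 2: Substitute values: z = (60 - 50) / 5
Step 3: z = 10 / 5 = 2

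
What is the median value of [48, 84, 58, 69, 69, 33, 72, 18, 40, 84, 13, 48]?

53

Step 1: Sort the data in ascending order: [13, 18, 33, 40, 48, 48, 58, 69, 69, 72, 84, 84]
Step 2: The number of values is n = 12.
Step 3: Since n is even, the median is the average of positions 6 and 7:
  Median = (48 + 58) / 2 = 53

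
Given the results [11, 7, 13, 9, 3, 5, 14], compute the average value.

8.8571

Step 1: Sum all values: 11 + 7 + 13 + 9 + 3 + 5 + 14 = 62
Step 2: Count the number of values: n = 7
Step 3: Mean = sum / n = 62 / 7 = 8.8571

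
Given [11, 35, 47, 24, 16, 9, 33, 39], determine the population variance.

169.1875

Step 1: Compute the mean: (11 + 35 + 47 + 24 + 16 + 9 + 33 + 39) / 8 = 26.75
Step 2: Compute squared deviations from the mean:
  (11 - 26.75)^2 = 248.0625
  (35 - 26.75)^2 = 68.0625
  (47 - 26.75)^2 = 410.0625
  (24 - 26.75)^2 = 7.5625
  (16 - 26.75)^2 = 115.5625
  (9 - 26.75)^2 = 315.0625
  (33 - 26.75)^2 = 39.0625
  (39 - 26.75)^2 = 150.0625
Step 3: Sum of squared deviations = 1353.5
Step 4: Population variance = 1353.5 / 8 = 169.1875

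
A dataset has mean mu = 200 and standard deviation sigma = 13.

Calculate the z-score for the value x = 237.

2.8462

Step 1: Recall the z-score formula: z = (x - mu) / sigma
Step 2: Substitute values: z = (237 - 200) / 13
Step 3: z = 37 / 13 = 2.8462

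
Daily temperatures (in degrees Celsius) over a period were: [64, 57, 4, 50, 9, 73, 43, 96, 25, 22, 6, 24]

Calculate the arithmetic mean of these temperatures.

39.4167

Step 1: Sum all values: 64 + 57 + 4 + 50 + 9 + 73 + 43 + 96 + 25 + 22 + 6 + 24 = 473
Step 2: Count the number of values: n = 12
Step 3: Mean = sum / n = 473 / 12 = 39.4167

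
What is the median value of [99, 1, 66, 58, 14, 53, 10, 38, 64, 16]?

45.5

Step 1: Sort the data in ascending order: [1, 10, 14, 16, 38, 53, 58, 64, 66, 99]
Step 2: The number of values is n = 10.
Step 3: Since n is even, the median is the average of positions 5 and 6:
  Median = (38 + 53) / 2 = 45.5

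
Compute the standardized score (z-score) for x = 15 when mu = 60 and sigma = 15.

-3

Step 1: Recall the z-score formula: z = (x - mu) / sigma
Step 2: Substitute values: z = (15 - 60) / 15
Step 3: z = -45 / 15 = -3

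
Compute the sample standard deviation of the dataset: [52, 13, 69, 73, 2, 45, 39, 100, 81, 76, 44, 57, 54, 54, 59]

24.9853

Step 1: Compute the mean: 54.5333
Step 2: Sum of squared deviations from the mean: 8739.7333
Step 3: Sample variance = 8739.7333 / 14 = 624.2667
Step 4: Standard deviation = sqrt(624.2667) = 24.9853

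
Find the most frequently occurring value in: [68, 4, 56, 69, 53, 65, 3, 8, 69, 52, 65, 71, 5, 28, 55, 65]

65

Step 1: Count the frequency of each value:
  3: appears 1 time(s)
  4: appears 1 time(s)
  5: appears 1 time(s)
  8: appears 1 time(s)
  28: appears 1 time(s)
  52: appears 1 time(s)
  53: appears 1 time(s)
  55: appears 1 time(s)
  56: appears 1 time(s)
  65: appears 3 time(s)
  68: appears 1 time(s)
  69: appears 2 time(s)
  71: appears 1 time(s)
Step 2: The value 65 appears most frequently (3 times).
Step 3: Mode = 65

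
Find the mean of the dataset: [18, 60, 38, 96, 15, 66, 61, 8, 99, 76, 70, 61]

55.6667

Step 1: Sum all values: 18 + 60 + 38 + 96 + 15 + 66 + 61 + 8 + 99 + 76 + 70 + 61 = 668
Step 2: Count the number of values: n = 12
Step 3: Mean = sum / n = 668 / 12 = 55.6667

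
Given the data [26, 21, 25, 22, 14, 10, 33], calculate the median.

22

Step 1: Sort the data in ascending order: [10, 14, 21, 22, 25, 26, 33]
Step 2: The number of values is n = 7.
Step 3: Since n is odd, the median is the middle value at position 4: 22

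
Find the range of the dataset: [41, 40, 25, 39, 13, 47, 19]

34

Step 1: Identify the maximum value: max = 47
Step 2: Identify the minimum value: min = 13
Step 3: Range = max - min = 47 - 13 = 34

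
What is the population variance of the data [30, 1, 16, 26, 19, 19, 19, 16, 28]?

65.7778

Step 1: Compute the mean: (30 + 1 + 16 + 26 + 19 + 19 + 19 + 16 + 28) / 9 = 19.3333
Step 2: Compute squared deviations from the mean:
  (30 - 19.3333)^2 = 113.7778
  (1 - 19.3333)^2 = 336.1111
  (16 - 19.3333)^2 = 11.1111
  (26 - 19.3333)^2 = 44.4444
  (19 - 19.3333)^2 = 0.1111
  (19 - 19.3333)^2 = 0.1111
  (19 - 19.3333)^2 = 0.1111
  (16 - 19.3333)^2 = 11.1111
  (28 - 19.3333)^2 = 75.1111
Step 3: Sum of squared deviations = 592
Step 4: Population variance = 592 / 9 = 65.7778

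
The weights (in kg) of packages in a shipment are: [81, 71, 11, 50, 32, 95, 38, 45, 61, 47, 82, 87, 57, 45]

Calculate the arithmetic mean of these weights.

57.2857

Step 1: Sum all values: 81 + 71 + 11 + 50 + 32 + 95 + 38 + 45 + 61 + 47 + 82 + 87 + 57 + 45 = 802
Step 2: Count the number of values: n = 14
Step 3: Mean = sum / n = 802 / 14 = 57.2857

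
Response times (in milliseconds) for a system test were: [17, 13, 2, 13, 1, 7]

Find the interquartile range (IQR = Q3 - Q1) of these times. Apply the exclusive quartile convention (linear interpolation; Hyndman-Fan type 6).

12.25

Step 1: Sort the data: [1, 2, 7, 13, 13, 17]
Step 2: n = 6
Step 3: Using the exclusive quartile method:
  Q1 = 1.75
  Q2 (median) = 10
  Q3 = 14
  IQR = Q3 - Q1 = 14 - 1.75 = 12.25
Step 4: IQR = 12.25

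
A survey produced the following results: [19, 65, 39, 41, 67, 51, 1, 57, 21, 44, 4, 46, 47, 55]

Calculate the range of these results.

66

Step 1: Identify the maximum value: max = 67
Step 2: Identify the minimum value: min = 1
Step 3: Range = max - min = 67 - 1 = 66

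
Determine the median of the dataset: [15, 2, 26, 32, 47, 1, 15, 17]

16

Step 1: Sort the data in ascending order: [1, 2, 15, 15, 17, 26, 32, 47]
Step 2: The number of values is n = 8.
Step 3: Since n is even, the median is the average of positions 4 and 5:
  Median = (15 + 17) / 2 = 16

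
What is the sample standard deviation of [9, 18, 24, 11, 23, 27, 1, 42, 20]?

11.8439

Step 1: Compute the mean: 19.4444
Step 2: Sum of squared deviations from the mean: 1122.2222
Step 3: Sample variance = 1122.2222 / 8 = 140.2778
Step 4: Standard deviation = sqrt(140.2778) = 11.8439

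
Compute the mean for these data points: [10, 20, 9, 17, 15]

14.2

Step 1: Sum all values: 10 + 20 + 9 + 17 + 15 = 71
Step 2: Count the number of values: n = 5
Step 3: Mean = sum / n = 71 / 5 = 14.2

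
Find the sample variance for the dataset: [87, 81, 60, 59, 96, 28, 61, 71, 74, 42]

420.5444

Step 1: Compute the mean: (87 + 81 + 60 + 59 + 96 + 28 + 61 + 71 + 74 + 42) / 10 = 65.9
Step 2: Compute squared deviations from the mean:
  (87 - 65.9)^2 = 445.21
  (81 - 65.9)^2 = 228.01
  (60 - 65.9)^2 = 34.81
  (59 - 65.9)^2 = 47.61
  (96 - 65.9)^2 = 906.01
  (28 - 65.9)^2 = 1436.41
  (61 - 65.9)^2 = 24.01
  (71 - 65.9)^2 = 26.01
  (74 - 65.9)^2 = 65.61
  (42 - 65.9)^2 = 571.21
Step 3: Sum of squared deviations = 3784.9
Step 4: Sample variance = 3784.9 / 9 = 420.5444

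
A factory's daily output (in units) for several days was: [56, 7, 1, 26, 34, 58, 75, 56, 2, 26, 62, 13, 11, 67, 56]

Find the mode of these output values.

56

Step 1: Count the frequency of each value:
  1: appears 1 time(s)
  2: appears 1 time(s)
  7: appears 1 time(s)
  11: appears 1 time(s)
  13: appears 1 time(s)
  26: appears 2 time(s)
  34: appears 1 time(s)
  56: appears 3 time(s)
  58: appears 1 time(s)
  62: appears 1 time(s)
  67: appears 1 time(s)
  75: appears 1 time(s)
Step 2: The value 56 appears most frequently (3 times).
Step 3: Mode = 56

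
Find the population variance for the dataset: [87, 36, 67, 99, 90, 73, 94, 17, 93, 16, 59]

865.157

Step 1: Compute the mean: (87 + 36 + 67 + 99 + 90 + 73 + 94 + 17 + 93 + 16 + 59) / 11 = 66.4545
Step 2: Compute squared deviations from the mean:
  (87 - 66.4545)^2 = 422.1157
  (36 - 66.4545)^2 = 927.4793
  (67 - 66.4545)^2 = 0.2975
  (99 - 66.4545)^2 = 1059.2066
  (90 - 66.4545)^2 = 554.3884
  (73 - 66.4545)^2 = 42.843
  (94 - 66.4545)^2 = 758.7521
  (17 - 66.4545)^2 = 2445.7521
  (93 - 66.4545)^2 = 704.6612
  (16 - 66.4545)^2 = 2545.6612
  (59 - 66.4545)^2 = 55.5702
Step 3: Sum of squared deviations = 9516.7273
Step 4: Population variance = 9516.7273 / 11 = 865.157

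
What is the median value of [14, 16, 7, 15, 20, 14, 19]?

15

Step 1: Sort the data in ascending order: [7, 14, 14, 15, 16, 19, 20]
Step 2: The number of values is n = 7.
Step 3: Since n is odd, the median is the middle value at position 4: 15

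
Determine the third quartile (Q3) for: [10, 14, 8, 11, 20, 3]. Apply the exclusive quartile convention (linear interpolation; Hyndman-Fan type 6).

15.5

Step 1: Sort the data: [3, 8, 10, 11, 14, 20]
Step 2: n = 6
Step 3: Using the exclusive quartile method:
  Q1 = 6.75
  Q2 (median) = 10.5
  Q3 = 15.5
  IQR = Q3 - Q1 = 15.5 - 6.75 = 8.75
Step 4: Q3 = 15.5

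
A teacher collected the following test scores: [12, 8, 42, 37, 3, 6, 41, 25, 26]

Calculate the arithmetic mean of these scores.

22.2222

Step 1: Sum all values: 12 + 8 + 42 + 37 + 3 + 6 + 41 + 25 + 26 = 200
Step 2: Count the number of values: n = 9
Step 3: Mean = sum / n = 200 / 9 = 22.2222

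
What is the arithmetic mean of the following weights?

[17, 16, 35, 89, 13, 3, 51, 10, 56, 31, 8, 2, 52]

29.4615

Step 1: Sum all values: 17 + 16 + 35 + 89 + 13 + 3 + 51 + 10 + 56 + 31 + 8 + 2 + 52 = 383
Step 2: Count the number of values: n = 13
Step 3: Mean = sum / n = 383 / 13 = 29.4615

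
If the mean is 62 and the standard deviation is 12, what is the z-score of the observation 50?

-1

Step 1: Recall the z-score formula: z = (x - mu) / sigma
Step 2: Substitute values: z = (50 - 62) / 12
Step 3: z = -12 / 12 = -1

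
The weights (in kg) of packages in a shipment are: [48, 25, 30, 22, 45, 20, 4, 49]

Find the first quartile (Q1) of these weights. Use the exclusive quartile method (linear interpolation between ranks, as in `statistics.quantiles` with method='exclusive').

20.5

Step 1: Sort the data: [4, 20, 22, 25, 30, 45, 48, 49]
Step 2: n = 8
Step 3: Using the exclusive quartile method:
  Q1 = 20.5
  Q2 (median) = 27.5
  Q3 = 47.25
  IQR = Q3 - Q1 = 47.25 - 20.5 = 26.75
Step 4: Q1 = 20.5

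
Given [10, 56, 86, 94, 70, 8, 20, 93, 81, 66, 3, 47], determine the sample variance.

1192.697

Step 1: Compute the mean: (10 + 56 + 86 + 94 + 70 + 8 + 20 + 93 + 81 + 66 + 3 + 47) / 12 = 52.8333
Step 2: Compute squared deviations from the mean:
  (10 - 52.8333)^2 = 1834.6944
  (56 - 52.8333)^2 = 10.0278
  (86 - 52.8333)^2 = 1100.0278
  (94 - 52.8333)^2 = 1694.6944
  (70 - 52.8333)^2 = 294.6944
  (8 - 52.8333)^2 = 2010.0278
  (20 - 52.8333)^2 = 1078.0278
  (93 - 52.8333)^2 = 1613.3611
  (81 - 52.8333)^2 = 793.3611
  (66 - 52.8333)^2 = 173.3611
  (3 - 52.8333)^2 = 2483.3611
  (47 - 52.8333)^2 = 34.0278
Step 3: Sum of squared deviations = 13119.6667
Step 4: Sample variance = 13119.6667 / 11 = 1192.697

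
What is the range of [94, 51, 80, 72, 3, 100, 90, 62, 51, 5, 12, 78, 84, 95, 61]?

97

Step 1: Identify the maximum value: max = 100
Step 2: Identify the minimum value: min = 3
Step 3: Range = max - min = 100 - 3 = 97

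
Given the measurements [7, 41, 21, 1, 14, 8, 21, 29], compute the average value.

17.75

Step 1: Sum all values: 7 + 41 + 21 + 1 + 14 + 8 + 21 + 29 = 142
Step 2: Count the number of values: n = 8
Step 3: Mean = sum / n = 142 / 8 = 17.75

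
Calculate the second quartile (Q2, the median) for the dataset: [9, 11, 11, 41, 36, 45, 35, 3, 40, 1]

23

Step 1: Sort the data: [1, 3, 9, 11, 11, 35, 36, 40, 41, 45]
Step 2: n = 10
Step 3: Q2 is the median. Since n is even, it is the average of the values at positions 5 and 6:
  Q2 = (11 + 35) / 2 = 23
Step 4: Q2 = 23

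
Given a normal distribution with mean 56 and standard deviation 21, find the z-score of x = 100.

2.0952

Step 1: Recall the z-score formula: z = (x - mu) / sigma
Step 2: Substitute values: z = (100 - 56) / 21
Step 3: z = 44 / 21 = 2.0952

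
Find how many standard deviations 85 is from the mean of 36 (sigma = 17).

2.8824

Step 1: Recall the z-score formula: z = (x - mu) / sigma
Step 2: Substitute values: z = (85 - 36) / 17
Step 3: z = 49 / 17 = 2.8824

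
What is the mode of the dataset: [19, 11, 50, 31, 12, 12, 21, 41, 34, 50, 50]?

50

Step 1: Count the frequency of each value:
  11: appears 1 time(s)
  12: appears 2 time(s)
  19: appears 1 time(s)
  21: appears 1 time(s)
  31: appears 1 time(s)
  34: appears 1 time(s)
  41: appears 1 time(s)
  50: appears 3 time(s)
Step 2: The value 50 appears most frequently (3 times).
Step 3: Mode = 50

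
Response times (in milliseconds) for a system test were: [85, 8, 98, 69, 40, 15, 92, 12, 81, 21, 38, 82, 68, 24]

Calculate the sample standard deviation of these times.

32.9092

Step 1: Compute the mean: 52.3571
Step 2: Sum of squared deviations from the mean: 14079.2143
Step 3: Sample variance = 14079.2143 / 13 = 1083.0165
Step 4: Standard deviation = sqrt(1083.0165) = 32.9092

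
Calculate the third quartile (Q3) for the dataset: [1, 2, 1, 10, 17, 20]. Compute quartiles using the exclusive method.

17.75

Step 1: Sort the data: [1, 1, 2, 10, 17, 20]
Step 2: n = 6
Step 3: Using the exclusive quartile method:
  Q1 = 1
  Q2 (median) = 6
  Q3 = 17.75
  IQR = Q3 - Q1 = 17.75 - 1 = 16.75
Step 4: Q3 = 17.75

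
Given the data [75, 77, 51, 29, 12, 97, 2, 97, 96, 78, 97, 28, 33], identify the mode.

97

Step 1: Count the frequency of each value:
  2: appears 1 time(s)
  12: appears 1 time(s)
  28: appears 1 time(s)
  29: appears 1 time(s)
  33: appears 1 time(s)
  51: appears 1 time(s)
  75: appears 1 time(s)
  77: appears 1 time(s)
  78: appears 1 time(s)
  96: appears 1 time(s)
  97: appears 3 time(s)
Step 2: The value 97 appears most frequently (3 times).
Step 3: Mode = 97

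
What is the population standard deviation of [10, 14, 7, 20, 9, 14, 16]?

4.1552

Step 1: Compute the mean: 12.8571
Step 2: Sum of squared deviations from the mean: 120.8571
Step 3: Population variance = 120.8571 / 7 = 17.2653
Step 4: Standard deviation = sqrt(17.2653) = 4.1552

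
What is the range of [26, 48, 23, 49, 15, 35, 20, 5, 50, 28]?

45

Step 1: Identify the maximum value: max = 50
Step 2: Identify the minimum value: min = 5
Step 3: Range = max - min = 50 - 5 = 45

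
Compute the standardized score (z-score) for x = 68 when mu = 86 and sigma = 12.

-1.5

Step 1: Recall the z-score formula: z = (x - mu) / sigma
Step 2: Substitute values: z = (68 - 86) / 12
Step 3: z = -18 / 12 = -1.5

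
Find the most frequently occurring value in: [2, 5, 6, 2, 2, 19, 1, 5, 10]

2

Step 1: Count the frequency of each value:
  1: appears 1 time(s)
  2: appears 3 time(s)
  5: appears 2 time(s)
  6: appears 1 time(s)
  10: appears 1 time(s)
  19: appears 1 time(s)
Step 2: The value 2 appears most frequently (3 times).
Step 3: Mode = 2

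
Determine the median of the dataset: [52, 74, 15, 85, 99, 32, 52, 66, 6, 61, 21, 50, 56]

52

Step 1: Sort the data in ascending order: [6, 15, 21, 32, 50, 52, 52, 56, 61, 66, 74, 85, 99]
Step 2: The number of values is n = 13.
Step 3: Since n is odd, the median is the middle value at position 7: 52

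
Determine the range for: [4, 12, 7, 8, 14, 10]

10

Step 1: Identify the maximum value: max = 14
Step 2: Identify the minimum value: min = 4
Step 3: Range = max - min = 14 - 4 = 10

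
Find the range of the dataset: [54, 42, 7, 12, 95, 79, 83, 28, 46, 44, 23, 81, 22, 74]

88

Step 1: Identify the maximum value: max = 95
Step 2: Identify the minimum value: min = 7
Step 3: Range = max - min = 95 - 7 = 88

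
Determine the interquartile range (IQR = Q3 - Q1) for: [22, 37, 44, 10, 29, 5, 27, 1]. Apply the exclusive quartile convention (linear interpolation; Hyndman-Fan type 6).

28.75

Step 1: Sort the data: [1, 5, 10, 22, 27, 29, 37, 44]
Step 2: n = 8
Step 3: Using the exclusive quartile method:
  Q1 = 6.25
  Q2 (median) = 24.5
  Q3 = 35
  IQR = Q3 - Q1 = 35 - 6.25 = 28.75
Step 4: IQR = 28.75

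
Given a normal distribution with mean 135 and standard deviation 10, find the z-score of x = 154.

1.9

Step 1: Recall the z-score formula: z = (x - mu) / sigma
Step 2: Substitute values: z = (154 - 135) / 10
Step 3: z = 19 / 10 = 1.9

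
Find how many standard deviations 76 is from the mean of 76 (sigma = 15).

0

Step 1: Recall the z-score formula: z = (x - mu) / sigma
Step 2: Substitute values: z = (76 - 76) / 15
Step 3: z = 0 / 15 = 0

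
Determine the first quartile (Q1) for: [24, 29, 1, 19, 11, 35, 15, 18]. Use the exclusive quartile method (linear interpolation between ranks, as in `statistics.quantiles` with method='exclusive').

12

Step 1: Sort the data: [1, 11, 15, 18, 19, 24, 29, 35]
Step 2: n = 8
Step 3: Using the exclusive quartile method:
  Q1 = 12
  Q2 (median) = 18.5
  Q3 = 27.75
  IQR = Q3 - Q1 = 27.75 - 12 = 15.75
Step 4: Q1 = 12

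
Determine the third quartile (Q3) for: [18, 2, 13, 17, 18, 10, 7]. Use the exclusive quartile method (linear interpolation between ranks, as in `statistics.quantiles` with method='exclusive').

18

Step 1: Sort the data: [2, 7, 10, 13, 17, 18, 18]
Step 2: n = 7
Step 3: Using the exclusive quartile method:
  Q1 = 7
  Q2 (median) = 13
  Q3 = 18
  IQR = Q3 - Q1 = 18 - 7 = 11
Step 4: Q3 = 18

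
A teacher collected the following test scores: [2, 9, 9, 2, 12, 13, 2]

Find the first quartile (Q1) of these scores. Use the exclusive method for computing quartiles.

2

Step 1: Sort the data: [2, 2, 2, 9, 9, 12, 13]
Step 2: n = 7
Step 3: Using the exclusive quartile method:
  Q1 = 2
  Q2 (median) = 9
  Q3 = 12
  IQR = Q3 - Q1 = 12 - 2 = 10
Step 4: Q1 = 2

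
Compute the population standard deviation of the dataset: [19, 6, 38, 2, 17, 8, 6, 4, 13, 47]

14.3805

Step 1: Compute the mean: 16
Step 2: Sum of squared deviations from the mean: 2068
Step 3: Population variance = 2068 / 10 = 206.8
Step 4: Standard deviation = sqrt(206.8) = 14.3805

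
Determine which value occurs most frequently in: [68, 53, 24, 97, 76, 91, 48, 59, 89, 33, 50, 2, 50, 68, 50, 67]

50

Step 1: Count the frequency of each value:
  2: appears 1 time(s)
  24: appears 1 time(s)
  33: appears 1 time(s)
  48: appears 1 time(s)
  50: appears 3 time(s)
  53: appears 1 time(s)
  59: appears 1 time(s)
  67: appears 1 time(s)
  68: appears 2 time(s)
  76: appears 1 time(s)
  89: appears 1 time(s)
  91: appears 1 time(s)
  97: appears 1 time(s)
Step 2: The value 50 appears most frequently (3 times).
Step 3: Mode = 50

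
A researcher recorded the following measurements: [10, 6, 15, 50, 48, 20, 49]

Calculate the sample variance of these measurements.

394.2381

Step 1: Compute the mean: (10 + 6 + 15 + 50 + 48 + 20 + 49) / 7 = 28.2857
Step 2: Compute squared deviations from the mean:
  (10 - 28.2857)^2 = 334.3673
  (6 - 28.2857)^2 = 496.6531
  (15 - 28.2857)^2 = 176.5102
  (50 - 28.2857)^2 = 471.5102
  (48 - 28.2857)^2 = 388.6531
  (20 - 28.2857)^2 = 68.6531
  (49 - 28.2857)^2 = 429.0816
Step 3: Sum of squared deviations = 2365.4286
Step 4: Sample variance = 2365.4286 / 6 = 394.2381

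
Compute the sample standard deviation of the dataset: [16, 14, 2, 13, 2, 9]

6.121

Step 1: Compute the mean: 9.3333
Step 2: Sum of squared deviations from the mean: 187.3333
Step 3: Sample variance = 187.3333 / 5 = 37.4667
Step 4: Standard deviation = sqrt(37.4667) = 6.121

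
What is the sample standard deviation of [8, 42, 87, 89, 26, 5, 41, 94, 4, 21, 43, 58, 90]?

33.9979

Step 1: Compute the mean: 46.7692
Step 2: Sum of squared deviations from the mean: 13870.3077
Step 3: Sample variance = 13870.3077 / 12 = 1155.859
Step 4: Standard deviation = sqrt(1155.859) = 33.9979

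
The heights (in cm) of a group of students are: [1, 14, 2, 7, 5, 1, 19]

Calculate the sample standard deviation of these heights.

7

Step 1: Compute the mean: 7
Step 2: Sum of squared deviations from the mean: 294
Step 3: Sample variance = 294 / 6 = 49
Step 4: Standard deviation = sqrt(49) = 7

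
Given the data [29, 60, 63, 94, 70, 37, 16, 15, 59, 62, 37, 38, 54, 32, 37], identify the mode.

37

Step 1: Count the frequency of each value:
  15: appears 1 time(s)
  16: appears 1 time(s)
  29: appears 1 time(s)
  32: appears 1 time(s)
  37: appears 3 time(s)
  38: appears 1 time(s)
  54: appears 1 time(s)
  59: appears 1 time(s)
  60: appears 1 time(s)
  62: appears 1 time(s)
  63: appears 1 time(s)
  70: appears 1 time(s)
  94: appears 1 time(s)
Step 2: The value 37 appears most frequently (3 times).
Step 3: Mode = 37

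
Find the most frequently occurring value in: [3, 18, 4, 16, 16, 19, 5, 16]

16

Step 1: Count the frequency of each value:
  3: appears 1 time(s)
  4: appears 1 time(s)
  5: appears 1 time(s)
  16: appears 3 time(s)
  18: appears 1 time(s)
  19: appears 1 time(s)
Step 2: The value 16 appears most frequently (3 times).
Step 3: Mode = 16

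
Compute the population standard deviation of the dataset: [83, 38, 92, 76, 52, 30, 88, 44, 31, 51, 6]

26.4613

Step 1: Compute the mean: 53.7273
Step 2: Sum of squared deviations from the mean: 7702.1818
Step 3: Population variance = 7702.1818 / 11 = 700.1983
Step 4: Standard deviation = sqrt(700.1983) = 26.4613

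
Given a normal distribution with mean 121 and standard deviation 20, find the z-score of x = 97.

-1.2

Step 1: Recall the z-score formula: z = (x - mu) / sigma
Step 2: Substitute values: z = (97 - 121) / 20
Step 3: z = -24 / 20 = -1.2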